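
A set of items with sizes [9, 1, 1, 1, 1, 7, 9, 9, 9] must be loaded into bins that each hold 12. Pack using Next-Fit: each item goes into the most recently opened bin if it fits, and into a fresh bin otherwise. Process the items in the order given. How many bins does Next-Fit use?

5 bins

9 → bin 1 (remaining 3)
1 → bin 1 (remaining 2)
1 → bin 1 (remaining 1)
1 → bin 1 (remaining 0)
1 → bin 2 (remaining 11)
7 → bin 2 (remaining 4)
9 → bin 3 (remaining 3)
9 → bin 4 (remaining 3)
9 → bin 5 (remaining 3)
Final bins: [9,1,1,1] [1,7] [9] [9] [9].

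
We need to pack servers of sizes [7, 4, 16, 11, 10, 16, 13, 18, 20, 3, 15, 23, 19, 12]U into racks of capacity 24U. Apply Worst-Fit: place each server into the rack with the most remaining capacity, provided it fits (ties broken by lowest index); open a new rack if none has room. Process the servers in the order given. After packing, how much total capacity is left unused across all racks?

53

Put 7U in rack 1; 17U remain.
Put 4U in rack 1; 13U remain.
Put 16U in rack 2; 8U remain.
Put 11U in rack 1; 2U remain.
Put 10U in rack 3; 14U remain.
Put 16U in rack 4; 8U remain.
Put 13U in rack 3; 1U remain.
Put 18U in rack 5; 6U remain.
Put 20U in rack 6; 4U remain.
Put 3U in rack 2; 5U remain.
Put 15U in rack 7; 9U remain.
Put 23U in rack 8; 1U remain.
Put 19U in rack 9; 5U remain.
Put 12U in rack 10; 12U remain.
10 racks × 24U = 240U; used 187U; unused 53U.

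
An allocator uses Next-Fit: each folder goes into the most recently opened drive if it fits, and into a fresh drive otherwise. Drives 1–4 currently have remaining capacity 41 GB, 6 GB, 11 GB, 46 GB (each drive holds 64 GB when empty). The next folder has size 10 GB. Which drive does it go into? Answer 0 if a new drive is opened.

4

Next-Fit only looks at drive 4, which has 46 GB free.
10 GB fits there.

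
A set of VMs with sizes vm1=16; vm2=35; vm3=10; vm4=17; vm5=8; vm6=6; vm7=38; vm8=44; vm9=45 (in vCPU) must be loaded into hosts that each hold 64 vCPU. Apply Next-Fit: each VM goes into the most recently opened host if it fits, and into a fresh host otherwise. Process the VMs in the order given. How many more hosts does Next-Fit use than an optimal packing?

Next-Fit: [16,35,10] [17,8,6] [38] [44] [45] → 5 hosts.
Total size 219 vCPU; any packing needs at least ⌈219/64⌉ = 4 hosts.
An optimal packing achieves that bound: [45,17] [44,16] [38,10,8,6] [35] → 4 hosts.
Excess: 5 − 4 = 1.

1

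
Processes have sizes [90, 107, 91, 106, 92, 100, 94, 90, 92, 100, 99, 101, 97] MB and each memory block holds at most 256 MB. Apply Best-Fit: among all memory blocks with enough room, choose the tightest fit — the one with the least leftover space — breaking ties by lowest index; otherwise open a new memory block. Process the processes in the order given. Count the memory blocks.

7

90 MB → memory block 1 (remaining 166 MB)
107 MB → memory block 1 (remaining 59 MB)
91 MB → memory block 2 (remaining 165 MB)
106 MB → memory block 2 (remaining 59 MB)
92 MB → memory block 3 (remaining 164 MB)
100 MB → memory block 3 (remaining 64 MB)
94 MB → memory block 4 (remaining 162 MB)
90 MB → memory block 4 (remaining 72 MB)
92 MB → memory block 5 (remaining 164 MB)
100 MB → memory block 5 (remaining 64 MB)
99 MB → memory block 6 (remaining 157 MB)
101 MB → memory block 6 (remaining 56 MB)
97 MB → memory block 7 (remaining 159 MB)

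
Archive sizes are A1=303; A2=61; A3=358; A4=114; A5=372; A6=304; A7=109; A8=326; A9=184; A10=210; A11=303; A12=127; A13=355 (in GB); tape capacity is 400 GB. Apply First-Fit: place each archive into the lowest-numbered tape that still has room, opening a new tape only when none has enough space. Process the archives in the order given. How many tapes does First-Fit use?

9 tapes

tape 1: place A1 (303 GB), 97 GB left
tape 1: place A2 (61 GB), 36 GB left
tape 2: place A3 (358 GB), 42 GB left
tape 3: place A4 (114 GB), 286 GB left
tape 4: place A5 (372 GB), 28 GB left
tape 5: place A6 (304 GB), 96 GB left
tape 3: place A7 (109 GB), 177 GB left
tape 6: place A8 (326 GB), 74 GB left
tape 7: place A9 (184 GB), 216 GB left
tape 7: place A10 (210 GB), 6 GB left
tape 8: place A11 (303 GB), 97 GB left
tape 3: place A12 (127 GB), 50 GB left
tape 9: place A13 (355 GB), 45 GB left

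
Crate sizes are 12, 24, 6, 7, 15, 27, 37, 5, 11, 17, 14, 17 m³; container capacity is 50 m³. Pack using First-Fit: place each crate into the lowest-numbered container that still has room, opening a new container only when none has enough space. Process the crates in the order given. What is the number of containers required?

container 1: place 12 m³, 38 m³ left
container 1: place 24 m³, 14 m³ left
container 1: place 6 m³, 8 m³ left
container 1: place 7 m³, 1 m³ left
container 2: place 15 m³, 35 m³ left
container 2: place 27 m³, 8 m³ left
container 3: place 37 m³, 13 m³ left
container 2: place 5 m³, 3 m³ left
container 3: place 11 m³, 2 m³ left
container 4: place 17 m³, 33 m³ left
container 4: place 14 m³, 19 m³ left
container 4: place 17 m³, 2 m³ left
Final containers: [12,24,6,7] [15,27,5] [37,11] [17,14,17].

4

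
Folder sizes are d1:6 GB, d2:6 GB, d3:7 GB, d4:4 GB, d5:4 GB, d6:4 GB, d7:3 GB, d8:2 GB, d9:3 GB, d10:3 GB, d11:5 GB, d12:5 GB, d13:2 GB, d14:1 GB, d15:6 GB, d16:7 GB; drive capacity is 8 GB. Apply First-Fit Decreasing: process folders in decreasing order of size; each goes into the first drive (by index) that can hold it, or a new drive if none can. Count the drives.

Sorted descending: 7, 7, 6, 6, 6, 5, 5, 4, 4, 4, 3, 3, 3, 2, 2, 1.
7 GB → drive 1 (remaining 1 GB)
7 GB → drive 2 (remaining 1 GB)
6 GB → drive 3 (remaining 2 GB)
6 GB → drive 4 (remaining 2 GB)
6 GB → drive 5 (remaining 2 GB)
5 GB → drive 6 (remaining 3 GB)
5 GB → drive 7 (remaining 3 GB)
4 GB → drive 8 (remaining 4 GB)
4 GB → drive 8 (remaining 0 GB)
4 GB → drive 9 (remaining 4 GB)
3 GB → drive 6 (remaining 0 GB)
3 GB → drive 7 (remaining 0 GB)
3 GB → drive 9 (remaining 1 GB)
2 GB → drive 3 (remaining 0 GB)
2 GB → drive 4 (remaining 0 GB)
1 GB → drive 1 (remaining 0 GB)

9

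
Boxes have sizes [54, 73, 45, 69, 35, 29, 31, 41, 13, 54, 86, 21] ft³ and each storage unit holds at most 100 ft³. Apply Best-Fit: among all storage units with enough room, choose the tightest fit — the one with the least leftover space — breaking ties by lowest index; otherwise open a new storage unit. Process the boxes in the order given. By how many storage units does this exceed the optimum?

Best-Fit: [54,45] [73,13] [69,29] [35,31,21] [41,54] [86] → 6 storage units.
Total size 551 ft³; any packing needs at least ⌈551/100⌉ = 6 storage units.
So 6 is already optimal.

0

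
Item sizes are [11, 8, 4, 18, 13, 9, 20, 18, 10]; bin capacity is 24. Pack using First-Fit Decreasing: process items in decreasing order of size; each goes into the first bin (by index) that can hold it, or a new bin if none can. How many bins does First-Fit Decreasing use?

6

Sorted descending: 20, 18, 18, 13, 11, 10, 9, 8, 4.
Put 20 in bin 1; 4 remain.
Put 18 in bin 2; 6 remain.
Put 18 in bin 3; 6 remain.
Put 13 in bin 4; 11 remain.
Put 11 in bin 4; 0 remain.
Put 10 in bin 5; 14 remain.
Put 9 in bin 5; 5 remain.
Put 8 in bin 6; 16 remain.
Put 4 in bin 1; 0 remain.
Final bins: [20,4] [18] [18] [13,11] [10,9] [8].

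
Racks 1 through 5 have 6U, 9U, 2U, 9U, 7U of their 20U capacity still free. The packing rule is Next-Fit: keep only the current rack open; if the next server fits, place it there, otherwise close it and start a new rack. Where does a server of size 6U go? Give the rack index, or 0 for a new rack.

Next-Fit only looks at rack 5, which has 7U free.
6U fits there.

5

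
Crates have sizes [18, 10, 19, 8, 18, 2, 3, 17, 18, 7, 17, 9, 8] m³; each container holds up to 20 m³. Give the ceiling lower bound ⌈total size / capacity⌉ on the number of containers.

Total size = 18 + 10 + 19 + 8 + 18 + 2 + 3 + 17 + 18 + 7 + 17 + 9 + 8 = 154 m³.
⌈154 / 20⌉ = 8.

8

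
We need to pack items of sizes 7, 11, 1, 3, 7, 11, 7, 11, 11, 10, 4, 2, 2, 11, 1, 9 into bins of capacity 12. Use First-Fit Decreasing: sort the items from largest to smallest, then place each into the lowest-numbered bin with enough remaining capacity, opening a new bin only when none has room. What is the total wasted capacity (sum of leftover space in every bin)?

12

Sorted descending: 11, 11, 11, 11, 11, 10, 9, 7, 7, 7, 4, 3, 2, 2, 1, 1.
11 → bin 1 (remaining 1)
11 → bin 2 (remaining 1)
11 → bin 3 (remaining 1)
11 → bin 4 (remaining 1)
11 → bin 5 (remaining 1)
10 → bin 6 (remaining 2)
9 → bin 7 (remaining 3)
7 → bin 8 (remaining 5)
7 → bin 9 (remaining 5)
7 → bin 10 (remaining 5)
4 → bin 8 (remaining 1)
3 → bin 7 (remaining 0)
2 → bin 6 (remaining 0)
2 → bin 9 (remaining 3)
1 → bin 1 (remaining 0)
1 → bin 2 (remaining 0)
10 bins × 12 = 120; used 108; unused 12.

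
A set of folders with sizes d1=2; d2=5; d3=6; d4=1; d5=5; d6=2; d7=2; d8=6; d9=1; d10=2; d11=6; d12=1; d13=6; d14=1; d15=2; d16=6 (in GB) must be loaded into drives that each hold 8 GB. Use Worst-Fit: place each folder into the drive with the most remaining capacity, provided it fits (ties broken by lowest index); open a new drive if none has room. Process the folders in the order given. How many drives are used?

Put d1 (2 GB) in drive 1; 6 GB remain.
Put d2 (5 GB) in drive 1; 1 GB remain.
Put d3 (6 GB) in drive 2; 2 GB remain.
Put d4 (1 GB) in drive 2; 1 GB remain.
Put d5 (5 GB) in drive 3; 3 GB remain.
Put d6 (2 GB) in drive 3; 1 GB remain.
Put d7 (2 GB) in drive 4; 6 GB remain.
Put d8 (6 GB) in drive 4; 0 GB remain.
Put d9 (1 GB) in drive 1; 0 GB remain.
Put d10 (2 GB) in drive 5; 6 GB remain.
Put d11 (6 GB) in drive 5; 0 GB remain.
Put d12 (1 GB) in drive 2; 0 GB remain.
Put d13 (6 GB) in drive 6; 2 GB remain.
Put d14 (1 GB) in drive 6; 1 GB remain.
Put d15 (2 GB) in drive 7; 6 GB remain.
Put d16 (6 GB) in drive 7; 0 GB remain.
Final drives: [2,5,1] [6,1,1] [5,2] [2,6] [2,6] [6,1] [2,6].

7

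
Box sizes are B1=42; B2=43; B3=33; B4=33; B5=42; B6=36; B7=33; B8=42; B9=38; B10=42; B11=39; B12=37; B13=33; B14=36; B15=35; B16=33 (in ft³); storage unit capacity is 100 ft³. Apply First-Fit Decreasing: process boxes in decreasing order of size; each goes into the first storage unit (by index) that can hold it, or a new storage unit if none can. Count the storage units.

Sorted descending: 43, 42, 42, 42, 42, 39, 38, 37, 36, 36, 35, 33, 33, 33, 33, 33.
43 ft³ → storage unit 1 (remaining 57 ft³)
42 ft³ → storage unit 1 (remaining 15 ft³)
42 ft³ → storage unit 2 (remaining 58 ft³)
42 ft³ → storage unit 2 (remaining 16 ft³)
42 ft³ → storage unit 3 (remaining 58 ft³)
39 ft³ → storage unit 3 (remaining 19 ft³)
38 ft³ → storage unit 4 (remaining 62 ft³)
37 ft³ → storage unit 4 (remaining 25 ft³)
36 ft³ → storage unit 5 (remaining 64 ft³)
36 ft³ → storage unit 5 (remaining 28 ft³)
35 ft³ → storage unit 6 (remaining 65 ft³)
33 ft³ → storage unit 6 (remaining 32 ft³)
33 ft³ → storage unit 7 (remaining 67 ft³)
33 ft³ → storage unit 7 (remaining 34 ft³)
33 ft³ → storage unit 7 (remaining 1 ft³)
33 ft³ → storage unit 8 (remaining 67 ft³)

8 storage units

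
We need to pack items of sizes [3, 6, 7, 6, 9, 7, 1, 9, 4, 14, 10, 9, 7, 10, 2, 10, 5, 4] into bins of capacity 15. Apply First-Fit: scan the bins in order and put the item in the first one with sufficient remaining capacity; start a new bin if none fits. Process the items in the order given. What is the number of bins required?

bin 1: place 3, 12 left
bin 1: place 6, 6 left
bin 2: place 7, 8 left
bin 1: place 6, 0 left
bin 3: place 9, 6 left
bin 2: place 7, 1 left
bin 2: place 1, 0 left
bin 4: place 9, 6 left
bin 3: place 4, 2 left
bin 5: place 14, 1 left
bin 6: place 10, 5 left
bin 7: place 9, 6 left
bin 8: place 7, 8 left
bin 9: place 10, 5 left
bin 3: place 2, 0 left
bin 10: place 10, 5 left
bin 4: place 5, 1 left
bin 6: place 4, 1 left

10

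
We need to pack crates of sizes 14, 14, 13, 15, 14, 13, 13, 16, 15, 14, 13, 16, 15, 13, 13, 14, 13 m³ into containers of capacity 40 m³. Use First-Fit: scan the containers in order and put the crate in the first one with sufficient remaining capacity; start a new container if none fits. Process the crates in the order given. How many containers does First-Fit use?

14 m³ → container 1 (remaining 26 m³)
14 m³ → container 1 (remaining 12 m³)
13 m³ → container 2 (remaining 27 m³)
15 m³ → container 2 (remaining 12 m³)
14 m³ → container 3 (remaining 26 m³)
13 m³ → container 3 (remaining 13 m³)
13 m³ → container 3 (remaining 0 m³)
16 m³ → container 4 (remaining 24 m³)
15 m³ → container 4 (remaining 9 m³)
14 m³ → container 5 (remaining 26 m³)
13 m³ → container 5 (remaining 13 m³)
16 m³ → container 6 (remaining 24 m³)
15 m³ → container 6 (remaining 9 m³)
13 m³ → container 5 (remaining 0 m³)
13 m³ → container 7 (remaining 27 m³)
14 m³ → container 7 (remaining 13 m³)
13 m³ → container 7 (remaining 0 m³)
Final containers: [14,14] [13,15] [14,13,13] [16,15] [14,13,13] [16,15] [13,14,13].

7 containers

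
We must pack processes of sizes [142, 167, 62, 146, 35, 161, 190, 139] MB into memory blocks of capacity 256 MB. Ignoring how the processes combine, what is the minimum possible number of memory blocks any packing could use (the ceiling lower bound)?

5

Total size = 142 + 167 + 62 + 146 + 35 + 161 + 190 + 139 = 1042 MB.
⌈1042 / 256⌉ = 5.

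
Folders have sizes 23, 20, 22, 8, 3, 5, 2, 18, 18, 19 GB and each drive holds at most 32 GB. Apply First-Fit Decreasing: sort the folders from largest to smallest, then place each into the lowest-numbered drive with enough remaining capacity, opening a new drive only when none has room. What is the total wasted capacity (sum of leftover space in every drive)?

54

Sorted descending: 23, 22, 20, 19, 18, 18, 8, 5, 3, 2.
Put 23 GB in drive 1; 9 GB remain.
Put 22 GB in drive 2; 10 GB remain.
Put 20 GB in drive 3; 12 GB remain.
Put 19 GB in drive 4; 13 GB remain.
Put 18 GB in drive 5; 14 GB remain.
Put 18 GB in drive 6; 14 GB remain.
Put 8 GB in drive 1; 1 GB remain.
Put 5 GB in drive 2; 5 GB remain.
Put 3 GB in drive 2; 2 GB remain.
Put 2 GB in drive 2; 0 GB remain.
6 drives × 32 GB = 192 GB; used 138 GB; unused 54 GB.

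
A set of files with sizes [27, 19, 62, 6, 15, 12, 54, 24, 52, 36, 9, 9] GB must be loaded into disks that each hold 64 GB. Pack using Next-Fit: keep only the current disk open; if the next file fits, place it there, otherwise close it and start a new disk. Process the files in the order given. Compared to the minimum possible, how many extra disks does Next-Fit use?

1

Next-Fit: [27,19] [62] [6,15,12] [54] [24] [52] [36,9,9] → 7 disks.
Total size 325 GB; any packing needs at least ⌈325/64⌉ = 6 disks.
An optimal packing achieves that bound: [62] [54,9] [52,12] [36,27] [24,19,15,6] [9] → 6 disks.
Excess: 7 − 6 = 1.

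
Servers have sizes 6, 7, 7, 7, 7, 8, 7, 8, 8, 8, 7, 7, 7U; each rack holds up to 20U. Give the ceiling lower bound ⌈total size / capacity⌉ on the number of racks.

5 racks

Total size = 6 + 7 + 7 + 7 + 7 + 8 + 7 + 8 + 8 + 8 + 7 + 7 + 7 = 94U.
⌈94 / 20⌉ = 5.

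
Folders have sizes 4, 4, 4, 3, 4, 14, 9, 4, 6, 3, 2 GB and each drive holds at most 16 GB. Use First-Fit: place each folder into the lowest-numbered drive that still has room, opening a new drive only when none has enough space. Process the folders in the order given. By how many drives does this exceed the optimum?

First-Fit: [4,4,4,3] [4,9,3] [14,2] [4,6] → 4 drives.
Total size 57 GB; any packing needs at least ⌈57/16⌉ = 4 drives.
So 4 is already optimal.

0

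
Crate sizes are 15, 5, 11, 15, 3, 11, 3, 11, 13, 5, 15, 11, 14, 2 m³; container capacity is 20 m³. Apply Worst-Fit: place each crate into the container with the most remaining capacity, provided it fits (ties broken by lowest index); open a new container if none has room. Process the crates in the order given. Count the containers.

Put 15 m³ in container 1; 5 m³ remain.
Put 5 m³ in container 1; 0 m³ remain.
Put 11 m³ in container 2; 9 m³ remain.
Put 15 m³ in container 3; 5 m³ remain.
Put 3 m³ in container 2; 6 m³ remain.
Put 11 m³ in container 4; 9 m³ remain.
Put 3 m³ in container 4; 6 m³ remain.
Put 11 m³ in container 5; 9 m³ remain.
Put 13 m³ in container 6; 7 m³ remain.
Put 5 m³ in container 5; 4 m³ remain.
Put 15 m³ in container 7; 5 m³ remain.
Put 11 m³ in container 8; 9 m³ remain.
Put 14 m³ in container 9; 6 m³ remain.
Put 2 m³ in container 8; 7 m³ remain.

9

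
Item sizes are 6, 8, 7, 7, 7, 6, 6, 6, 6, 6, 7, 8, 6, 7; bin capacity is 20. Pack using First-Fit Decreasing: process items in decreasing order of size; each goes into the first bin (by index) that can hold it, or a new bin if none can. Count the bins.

Sorted descending: 8, 8, 7, 7, 7, 7, 7, 6, 6, 6, 6, 6, 6, 6.
bin 1: place 8, 12 left
bin 1: place 8, 4 left
bin 2: place 7, 13 left
bin 2: place 7, 6 left
bin 3: place 7, 13 left
bin 3: place 7, 6 left
bin 4: place 7, 13 left
bin 2: place 6, 0 left
bin 3: place 6, 0 left
bin 4: place 6, 7 left
bin 4: place 6, 1 left
bin 5: place 6, 14 left
bin 5: place 6, 8 left
bin 5: place 6, 2 left
Final bins: [8,8] [7,7,6] [7,7,6] [7,6,6] [6,6,6].

5 bins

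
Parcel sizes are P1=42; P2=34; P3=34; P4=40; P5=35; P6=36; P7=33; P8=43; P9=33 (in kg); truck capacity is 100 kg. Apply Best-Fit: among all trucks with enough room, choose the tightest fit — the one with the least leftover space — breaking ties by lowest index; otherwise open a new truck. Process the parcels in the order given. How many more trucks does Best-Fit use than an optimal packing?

1

Best-Fit: [42,34] [34,40] [35,36] [33,43] [33] → 5 trucks.
Total size 330 kg; any packing needs at least ⌈330/100⌉ = 4 trucks.
An optimal packing achieves that bound: [43,42] [40,36] [35,34] [34,33,33] → 4 trucks.
Excess: 5 − 4 = 1.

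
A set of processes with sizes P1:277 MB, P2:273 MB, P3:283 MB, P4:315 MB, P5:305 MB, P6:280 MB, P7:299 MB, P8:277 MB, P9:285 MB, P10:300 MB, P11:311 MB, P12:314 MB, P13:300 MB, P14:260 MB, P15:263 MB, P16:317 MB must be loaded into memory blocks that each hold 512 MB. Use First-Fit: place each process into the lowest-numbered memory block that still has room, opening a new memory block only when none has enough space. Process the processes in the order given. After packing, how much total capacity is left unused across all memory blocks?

memory block 1: place P1 (277 MB), 235 MB left
memory block 2: place P2 (273 MB), 239 MB left
memory block 3: place P3 (283 MB), 229 MB left
memory block 4: place P4 (315 MB), 197 MB left
memory block 5: place P5 (305 MB), 207 MB left
memory block 6: place P6 (280 MB), 232 MB left
memory block 7: place P7 (299 MB), 213 MB left
memory block 8: place P8 (277 MB), 235 MB left
memory block 9: place P9 (285 MB), 227 MB left
memory block 10: place P10 (300 MB), 212 MB left
memory block 11: place P11 (311 MB), 201 MB left
memory block 12: place P12 (314 MB), 198 MB left
memory block 13: place P13 (300 MB), 212 MB left
memory block 14: place P14 (260 MB), 252 MB left
memory block 15: place P15 (263 MB), 249 MB left
memory block 16: place P16 (317 MB), 195 MB left
16 memory blocks × 512 MB = 8192 MB; used 4659 MB; unused 3533 MB.

3533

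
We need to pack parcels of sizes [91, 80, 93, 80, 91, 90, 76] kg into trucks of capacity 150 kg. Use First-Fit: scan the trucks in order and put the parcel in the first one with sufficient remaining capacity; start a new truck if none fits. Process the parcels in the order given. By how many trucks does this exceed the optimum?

First-Fit: [91] [80] [93] [80] [91] [90] [76] → 7 trucks.
7 parcels exceed 75 kg (half the capacity), and no two of those can share a truck, so at least 7 trucks are needed.
So 7 is already optimal.

0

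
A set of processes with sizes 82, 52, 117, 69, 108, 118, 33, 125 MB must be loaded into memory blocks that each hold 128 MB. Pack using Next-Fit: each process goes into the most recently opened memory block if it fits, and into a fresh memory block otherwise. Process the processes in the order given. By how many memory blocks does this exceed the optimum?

Next-Fit: [82] [52] [117] [69] [108] [118] [33] [125] → 8 memory blocks.
Total size 704 MB; any packing needs at least ⌈704/128⌉ = 6 memory blocks.
An optimal packing achieves that bound: [125] [118] [117] [108] [82,33] [69,52] → 6 memory blocks.
Excess: 8 − 6 = 2.

2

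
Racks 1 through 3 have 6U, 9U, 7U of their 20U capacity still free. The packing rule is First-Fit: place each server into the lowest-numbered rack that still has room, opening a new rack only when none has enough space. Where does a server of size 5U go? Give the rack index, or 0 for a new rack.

Racks with room: rack 1 (6U), rack 2 (9U), rack 3 (7U).
The first with room is rack 1.

1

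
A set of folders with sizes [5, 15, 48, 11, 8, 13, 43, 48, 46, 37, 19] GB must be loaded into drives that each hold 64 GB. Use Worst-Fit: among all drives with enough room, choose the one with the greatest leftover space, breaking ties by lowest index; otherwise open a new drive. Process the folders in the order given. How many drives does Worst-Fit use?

6

Put 5 GB in drive 1; 59 GB remain.
Put 15 GB in drive 1; 44 GB remain.
Put 48 GB in drive 2; 16 GB remain.
Put 11 GB in drive 1; 33 GB remain.
Put 8 GB in drive 1; 25 GB remain.
Put 13 GB in drive 1; 12 GB remain.
Put 43 GB in drive 3; 21 GB remain.
Put 48 GB in drive 4; 16 GB remain.
Put 46 GB in drive 5; 18 GB remain.
Put 37 GB in drive 6; 27 GB remain.
Put 19 GB in drive 6; 8 GB remain.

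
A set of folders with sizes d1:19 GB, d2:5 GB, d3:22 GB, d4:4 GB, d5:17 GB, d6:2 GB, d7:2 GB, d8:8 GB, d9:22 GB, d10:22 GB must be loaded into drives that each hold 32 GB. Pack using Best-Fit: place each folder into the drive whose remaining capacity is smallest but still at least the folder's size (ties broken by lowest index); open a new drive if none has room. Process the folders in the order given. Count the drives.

d1 (19 GB) → drive 1 (remaining 13 GB)
d2 (5 GB) → drive 1 (remaining 8 GB)
d3 (22 GB) → drive 2 (remaining 10 GB)
d4 (4 GB) → drive 1 (remaining 4 GB)
d5 (17 GB) → drive 3 (remaining 15 GB)
d6 (2 GB) → drive 1 (remaining 2 GB)
d7 (2 GB) → drive 1 (remaining 0 GB)
d8 (8 GB) → drive 2 (remaining 2 GB)
d9 (22 GB) → drive 4 (remaining 10 GB)
d10 (22 GB) → drive 5 (remaining 10 GB)
Final drives: [19,5,4,2,2] [22,8] [17] [22] [22].

5 drives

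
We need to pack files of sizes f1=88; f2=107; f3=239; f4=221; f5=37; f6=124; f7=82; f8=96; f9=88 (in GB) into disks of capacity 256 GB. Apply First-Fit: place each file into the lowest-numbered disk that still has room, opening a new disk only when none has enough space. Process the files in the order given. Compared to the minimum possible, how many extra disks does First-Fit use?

First-Fit: [88,107,37] [239] [221] [124,82] [96,88] → 5 disks.
Total size 1082 GB; any packing needs at least ⌈1082/256⌉ = 5 disks.
So 5 is already optimal.

0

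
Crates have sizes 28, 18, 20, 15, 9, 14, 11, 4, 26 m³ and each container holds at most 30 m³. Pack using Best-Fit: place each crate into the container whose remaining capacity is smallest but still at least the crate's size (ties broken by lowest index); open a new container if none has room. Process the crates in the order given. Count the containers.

5

28 m³ → container 1 (remaining 2 m³)
18 m³ → container 2 (remaining 12 m³)
20 m³ → container 3 (remaining 10 m³)
15 m³ → container 4 (remaining 15 m³)
9 m³ → container 3 (remaining 1 m³)
14 m³ → container 4 (remaining 1 m³)
11 m³ → container 2 (remaining 1 m³)
4 m³ → container 5 (remaining 26 m³)
26 m³ → container 5 (remaining 0 m³)
Final containers: [28] [18,11] [20,9] [15,14] [4,26].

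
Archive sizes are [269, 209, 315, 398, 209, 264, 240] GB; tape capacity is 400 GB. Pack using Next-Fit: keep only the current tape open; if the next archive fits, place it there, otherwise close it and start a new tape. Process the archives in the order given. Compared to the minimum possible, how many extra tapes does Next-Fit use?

Next-Fit: [269] [209] [315] [398] [209] [264] [240] → 7 tapes.
7 archives exceed 200 GB (half the capacity), and no two of those can share a tape, so at least 7 tapes are needed.
So 7 is already optimal.

0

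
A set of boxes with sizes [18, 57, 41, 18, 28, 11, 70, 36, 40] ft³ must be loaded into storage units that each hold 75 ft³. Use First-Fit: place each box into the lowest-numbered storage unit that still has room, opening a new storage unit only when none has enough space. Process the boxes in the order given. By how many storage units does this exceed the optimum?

First-Fit: [18,57] [41,18,11] [28,36] [70] [40] → 5 storage units.
Total size 319 ft³; any packing needs at least ⌈319/75⌉ = 5 storage units.
So 5 is already optimal.

0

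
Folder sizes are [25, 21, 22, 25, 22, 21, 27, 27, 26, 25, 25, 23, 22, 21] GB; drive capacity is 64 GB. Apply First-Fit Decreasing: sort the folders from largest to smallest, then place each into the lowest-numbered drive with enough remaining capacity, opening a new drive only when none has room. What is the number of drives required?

7 drives

Sorted descending: 27, 27, 26, 25, 25, 25, 25, 23, 22, 22, 22, 21, 21, 21.
drive 1: place 27 GB, 37 GB left
drive 1: place 27 GB, 10 GB left
drive 2: place 26 GB, 38 GB left
drive 2: place 25 GB, 13 GB left
drive 3: place 25 GB, 39 GB left
drive 3: place 25 GB, 14 GB left
drive 4: place 25 GB, 39 GB left
drive 4: place 23 GB, 16 GB left
drive 5: place 22 GB, 42 GB left
drive 5: place 22 GB, 20 GB left
drive 6: place 22 GB, 42 GB left
drive 6: place 21 GB, 21 GB left
drive 6: place 21 GB, 0 GB left
drive 7: place 21 GB, 43 GB left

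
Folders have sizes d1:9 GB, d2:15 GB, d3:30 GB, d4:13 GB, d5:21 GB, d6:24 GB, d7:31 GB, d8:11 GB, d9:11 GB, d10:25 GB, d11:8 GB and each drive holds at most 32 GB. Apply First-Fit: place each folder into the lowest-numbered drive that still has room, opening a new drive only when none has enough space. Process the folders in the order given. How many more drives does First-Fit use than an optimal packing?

First-Fit: [9,15,8] [30] [13,11] [21,11] [24] [31] [25] → 7 drives.
Total size 198 GB; any packing needs at least ⌈198/32⌉ = 7 drives.
So 7 is already optimal.

0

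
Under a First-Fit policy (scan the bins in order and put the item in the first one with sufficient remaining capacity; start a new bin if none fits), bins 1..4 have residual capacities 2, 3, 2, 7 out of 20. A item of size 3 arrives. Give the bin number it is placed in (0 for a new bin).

Bins with room: bin 2 (3), bin 4 (7).
The first with room is bin 2.

2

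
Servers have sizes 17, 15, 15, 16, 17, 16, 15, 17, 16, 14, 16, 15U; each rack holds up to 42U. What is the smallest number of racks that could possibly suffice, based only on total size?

5 racks

Total size = 17 + 15 + 15 + 16 + 17 + 16 + 15 + 17 + 16 + 14 + 16 + 15 = 189U.
⌈189 / 42⌉ = 5.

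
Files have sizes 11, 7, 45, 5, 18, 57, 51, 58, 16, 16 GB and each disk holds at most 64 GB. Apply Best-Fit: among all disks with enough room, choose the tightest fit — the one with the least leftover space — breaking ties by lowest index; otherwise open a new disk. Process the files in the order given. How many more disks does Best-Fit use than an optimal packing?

Best-Fit: [11,7,45] [5,18,16,16] [57] [51] [58] → 5 disks.
Total size 284 GB; any packing needs at least ⌈284/64⌉ = 5 disks.
So 5 is already optimal.

0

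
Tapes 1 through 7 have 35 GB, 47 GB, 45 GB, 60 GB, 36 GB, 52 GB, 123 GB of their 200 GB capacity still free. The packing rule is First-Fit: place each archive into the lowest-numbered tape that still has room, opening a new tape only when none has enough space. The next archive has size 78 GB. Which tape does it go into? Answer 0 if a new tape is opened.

Tapes with room: tape 7 (123 GB).
The first with room is tape 7.

7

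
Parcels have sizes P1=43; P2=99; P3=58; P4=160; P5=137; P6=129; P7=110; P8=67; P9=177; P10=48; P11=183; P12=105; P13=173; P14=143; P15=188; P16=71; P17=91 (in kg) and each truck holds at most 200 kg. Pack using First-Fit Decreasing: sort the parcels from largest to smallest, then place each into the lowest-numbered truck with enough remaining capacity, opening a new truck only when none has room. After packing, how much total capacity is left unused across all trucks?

218

Sorted descending: 188, 183, 177, 173, 160, 143, 137, 129, 110, 105, 99, 91, 71, 67, 58, 48, 43.
Put 188 kg in truck 1; 12 kg remain.
Put 183 kg in truck 2; 17 kg remain.
Put 177 kg in truck 3; 23 kg remain.
Put 173 kg in truck 4; 27 kg remain.
Put 160 kg in truck 5; 40 kg remain.
Put 143 kg in truck 6; 57 kg remain.
Put 137 kg in truck 7; 63 kg remain.
Put 129 kg in truck 8; 71 kg remain.
Put 110 kg in truck 9; 90 kg remain.
Put 105 kg in truck 10; 95 kg remain.
Put 99 kg in truck 11; 101 kg remain.
Put 91 kg in truck 10; 4 kg remain.
Put 71 kg in truck 8; 0 kg remain.
Put 67 kg in truck 9; 23 kg remain.
Put 58 kg in truck 7; 5 kg remain.
Put 48 kg in truck 6; 9 kg remain.
Put 43 kg in truck 11; 58 kg remain.
11 trucks × 200 kg = 2200 kg; used 1982 kg; unused 218 kg.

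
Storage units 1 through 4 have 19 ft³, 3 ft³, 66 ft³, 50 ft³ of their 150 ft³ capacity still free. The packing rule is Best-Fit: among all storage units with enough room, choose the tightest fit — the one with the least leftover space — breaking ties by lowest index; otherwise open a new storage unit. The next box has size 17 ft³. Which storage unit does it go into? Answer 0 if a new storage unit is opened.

Storage units with room: storage unit 1 (19 ft³), storage unit 3 (66 ft³), storage unit 4 (50 ft³).
Tightest fit is storage unit 1 with 19 ft³ free.

1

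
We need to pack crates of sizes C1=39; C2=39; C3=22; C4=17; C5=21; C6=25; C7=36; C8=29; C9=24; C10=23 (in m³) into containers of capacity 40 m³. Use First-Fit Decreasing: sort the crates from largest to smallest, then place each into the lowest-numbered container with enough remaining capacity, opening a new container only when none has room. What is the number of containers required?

9 containers

Sorted descending: 39, 39, 36, 29, 25, 24, 23, 22, 21, 17.
container 1: place 39 m³, 1 m³ left
container 2: place 39 m³, 1 m³ left
container 3: place 36 m³, 4 m³ left
container 4: place 29 m³, 11 m³ left
container 5: place 25 m³, 15 m³ left
container 6: place 24 m³, 16 m³ left
container 7: place 23 m³, 17 m³ left
container 8: place 22 m³, 18 m³ left
container 9: place 21 m³, 19 m³ left
container 7: place 17 m³, 0 m³ left
Final containers: [39] [39] [36] [29] [25] [24] [23,17] [22] [21].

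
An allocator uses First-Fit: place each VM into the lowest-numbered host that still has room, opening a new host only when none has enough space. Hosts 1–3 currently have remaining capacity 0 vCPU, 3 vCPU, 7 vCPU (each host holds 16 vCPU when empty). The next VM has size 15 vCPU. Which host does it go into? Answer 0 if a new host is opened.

0

No host has ≥ 15 vCPU free, so a new host is opened.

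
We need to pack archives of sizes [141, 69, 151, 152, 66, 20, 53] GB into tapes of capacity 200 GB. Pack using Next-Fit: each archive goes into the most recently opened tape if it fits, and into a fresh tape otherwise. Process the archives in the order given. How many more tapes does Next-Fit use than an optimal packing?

1

Next-Fit: [141] [69] [151] [152] [66,20,53] → 5 tapes.
Total size 652 GB; any packing needs at least ⌈652/200⌉ = 4 tapes.
An optimal packing achieves that bound: [152,20] [151] [141,53] [69,66] → 4 tapes.
Excess: 5 − 4 = 1.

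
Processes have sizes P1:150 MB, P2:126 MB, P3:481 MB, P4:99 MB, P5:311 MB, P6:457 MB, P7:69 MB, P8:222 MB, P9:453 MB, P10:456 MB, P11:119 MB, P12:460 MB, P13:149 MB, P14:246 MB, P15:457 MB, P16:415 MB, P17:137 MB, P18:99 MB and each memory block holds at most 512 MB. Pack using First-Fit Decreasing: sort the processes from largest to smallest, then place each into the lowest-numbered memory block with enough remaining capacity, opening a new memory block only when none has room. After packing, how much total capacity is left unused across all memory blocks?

726

Sorted descending: 481, 460, 457, 457, 456, 453, 415, 311, 246, 222, 150, 149, 137, 126, 119, 99, 99, 69.
Put 481 MB in memory block 1; 31 MB remain.
Put 460 MB in memory block 2; 52 MB remain.
Put 457 MB in memory block 3; 55 MB remain.
Put 457 MB in memory block 4; 55 MB remain.
Put 456 MB in memory block 5; 56 MB remain.
Put 453 MB in memory block 6; 59 MB remain.
Put 415 MB in memory block 7; 97 MB remain.
Put 311 MB in memory block 8; 201 MB remain.
Put 246 MB in memory block 9; 266 MB remain.
Put 222 MB in memory block 9; 44 MB remain.
Put 150 MB in memory block 8; 51 MB remain.
Put 149 MB in memory block 10; 363 MB remain.
Put 137 MB in memory block 10; 226 MB remain.
Put 126 MB in memory block 10; 100 MB remain.
Put 119 MB in memory block 11; 393 MB remain.
Put 99 MB in memory block 10; 1 MB remain.
Put 99 MB in memory block 11; 294 MB remain.
Put 69 MB in memory block 7; 28 MB remain.
11 memory blocks × 512 MB = 5632 MB; used 4906 MB; unused 726 MB.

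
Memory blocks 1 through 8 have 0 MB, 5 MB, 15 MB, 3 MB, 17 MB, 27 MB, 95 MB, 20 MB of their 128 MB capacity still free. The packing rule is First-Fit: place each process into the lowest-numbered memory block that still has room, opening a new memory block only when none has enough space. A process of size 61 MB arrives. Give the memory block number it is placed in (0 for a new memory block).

7

Memory blocks with room: memory block 7 (95 MB).
The first with room is memory block 7.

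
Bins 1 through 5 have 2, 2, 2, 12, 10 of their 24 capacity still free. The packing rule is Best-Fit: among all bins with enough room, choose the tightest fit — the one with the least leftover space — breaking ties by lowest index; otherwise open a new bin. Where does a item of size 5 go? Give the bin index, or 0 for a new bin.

5

Bins with room: bin 4 (12), bin 5 (10).
Tightest fit is bin 5 with 10 free.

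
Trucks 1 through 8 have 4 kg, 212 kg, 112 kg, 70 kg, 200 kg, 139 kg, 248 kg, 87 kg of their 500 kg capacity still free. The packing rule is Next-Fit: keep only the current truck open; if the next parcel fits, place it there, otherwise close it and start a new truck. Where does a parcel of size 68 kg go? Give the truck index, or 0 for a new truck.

Next-Fit only looks at truck 8, which has 87 kg free.
68 kg fits there.

8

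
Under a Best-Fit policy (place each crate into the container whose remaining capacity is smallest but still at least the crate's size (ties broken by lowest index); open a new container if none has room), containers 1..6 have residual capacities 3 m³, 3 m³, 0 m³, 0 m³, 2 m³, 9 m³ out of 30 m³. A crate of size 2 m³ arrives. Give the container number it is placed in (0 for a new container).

5

Containers with room: container 1 (3 m³), container 2 (3 m³), container 5 (2 m³), container 6 (9 m³).
Tightest fit is container 5 with 2 m³ free.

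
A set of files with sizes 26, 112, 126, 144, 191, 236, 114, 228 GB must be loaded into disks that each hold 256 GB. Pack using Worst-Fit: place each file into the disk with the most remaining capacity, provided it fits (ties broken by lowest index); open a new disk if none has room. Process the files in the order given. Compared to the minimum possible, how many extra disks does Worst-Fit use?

1

Worst-Fit: [26,112] [126,114] [144] [191] [236] [228] → 6 disks.
Total size 1177 GB; any packing needs at least ⌈1177/256⌉ = 5 disks.
An optimal packing achieves that bound: [236] [228,26] [191] [144,112] [126,114] → 5 disks.
Excess: 6 − 5 = 1.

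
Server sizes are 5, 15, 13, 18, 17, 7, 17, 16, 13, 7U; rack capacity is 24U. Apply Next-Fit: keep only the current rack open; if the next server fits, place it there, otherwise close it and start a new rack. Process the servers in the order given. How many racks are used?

7

Put 5U in rack 1; 19U remain.
Put 15U in rack 1; 4U remain.
Put 13U in rack 2; 11U remain.
Put 18U in rack 3; 6U remain.
Put 17U in rack 4; 7U remain.
Put 7U in rack 4; 0U remain.
Put 17U in rack 5; 7U remain.
Put 16U in rack 6; 8U remain.
Put 13U in rack 7; 11U remain.
Put 7U in rack 7; 4U remain.
Final racks: [5,15] [13] [18] [17,7] [17] [16] [13,7].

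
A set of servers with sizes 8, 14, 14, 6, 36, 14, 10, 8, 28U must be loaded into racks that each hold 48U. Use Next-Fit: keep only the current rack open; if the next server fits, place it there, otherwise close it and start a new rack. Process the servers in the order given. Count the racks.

rack 1: place 8U, 40U left
rack 1: place 14U, 26U left
rack 1: place 14U, 12U left
rack 1: place 6U, 6U left
rack 2: place 36U, 12U left
rack 3: place 14U, 34U left
rack 3: place 10U, 24U left
rack 3: place 8U, 16U left
rack 4: place 28U, 20U left
Final racks: [8,14,14,6] [36] [14,10,8] [28].

4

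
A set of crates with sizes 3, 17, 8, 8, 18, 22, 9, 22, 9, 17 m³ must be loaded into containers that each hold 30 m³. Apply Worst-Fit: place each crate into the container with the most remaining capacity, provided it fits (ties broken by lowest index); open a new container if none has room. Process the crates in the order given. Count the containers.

6

container 1: place 3 m³, 27 m³ left
container 1: place 17 m³, 10 m³ left
container 1: place 8 m³, 2 m³ left
container 2: place 8 m³, 22 m³ left
container 2: place 18 m³, 4 m³ left
container 3: place 22 m³, 8 m³ left
container 4: place 9 m³, 21 m³ left
container 5: place 22 m³, 8 m³ left
container 4: place 9 m³, 12 m³ left
container 6: place 17 m³, 13 m³ left
Final containers: [3,17,8] [8,18] [22] [9,9] [22] [17].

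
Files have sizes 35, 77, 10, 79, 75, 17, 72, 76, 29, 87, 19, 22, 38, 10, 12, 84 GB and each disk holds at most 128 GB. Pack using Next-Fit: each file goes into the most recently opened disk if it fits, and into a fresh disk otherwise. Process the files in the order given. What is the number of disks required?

35 GB → disk 1 (remaining 93 GB)
77 GB → disk 1 (remaining 16 GB)
10 GB → disk 1 (remaining 6 GB)
79 GB → disk 2 (remaining 49 GB)
75 GB → disk 3 (remaining 53 GB)
17 GB → disk 3 (remaining 36 GB)
72 GB → disk 4 (remaining 56 GB)
76 GB → disk 5 (remaining 52 GB)
29 GB → disk 5 (remaining 23 GB)
87 GB → disk 6 (remaining 41 GB)
19 GB → disk 6 (remaining 22 GB)
22 GB → disk 6 (remaining 0 GB)
38 GB → disk 7 (remaining 90 GB)
10 GB → disk 7 (remaining 80 GB)
12 GB → disk 7 (remaining 68 GB)
84 GB → disk 8 (remaining 44 GB)

8 disks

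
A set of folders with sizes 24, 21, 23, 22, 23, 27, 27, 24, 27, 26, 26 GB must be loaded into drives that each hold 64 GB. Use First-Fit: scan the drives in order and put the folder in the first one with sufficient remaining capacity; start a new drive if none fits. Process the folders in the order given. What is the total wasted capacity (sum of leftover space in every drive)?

114

24 GB → drive 1 (remaining 40 GB)
21 GB → drive 1 (remaining 19 GB)
23 GB → drive 2 (remaining 41 GB)
22 GB → drive 2 (remaining 19 GB)
23 GB → drive 3 (remaining 41 GB)
27 GB → drive 3 (remaining 14 GB)
27 GB → drive 4 (remaining 37 GB)
24 GB → drive 4 (remaining 13 GB)
27 GB → drive 5 (remaining 37 GB)
26 GB → drive 5 (remaining 11 GB)
26 GB → drive 6 (remaining 38 GB)
6 drives × 64 GB = 384 GB; used 270 GB; unused 114 GB.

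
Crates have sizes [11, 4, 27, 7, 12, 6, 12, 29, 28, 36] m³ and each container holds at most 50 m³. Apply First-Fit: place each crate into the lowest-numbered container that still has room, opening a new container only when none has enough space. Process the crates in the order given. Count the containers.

5

11 m³ → container 1 (remaining 39 m³)
4 m³ → container 1 (remaining 35 m³)
27 m³ → container 1 (remaining 8 m³)
7 m³ → container 1 (remaining 1 m³)
12 m³ → container 2 (remaining 38 m³)
6 m³ → container 2 (remaining 32 m³)
12 m³ → container 2 (remaining 20 m³)
29 m³ → container 3 (remaining 21 m³)
28 m³ → container 4 (remaining 22 m³)
36 m³ → container 5 (remaining 14 m³)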